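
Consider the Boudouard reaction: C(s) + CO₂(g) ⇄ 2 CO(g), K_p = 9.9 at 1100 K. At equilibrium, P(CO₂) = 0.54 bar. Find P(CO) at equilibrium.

P(CO) = 2.3 bar

(C is a pure solid — omitted from K_p.)
At equilibrium, K_p = P(CO)² / P(CO₂) = 9.9.
(P(CO))² / (0.54) = 9.9
P(CO)² = 5.35 ⇒ P(CO) = 2.3 bar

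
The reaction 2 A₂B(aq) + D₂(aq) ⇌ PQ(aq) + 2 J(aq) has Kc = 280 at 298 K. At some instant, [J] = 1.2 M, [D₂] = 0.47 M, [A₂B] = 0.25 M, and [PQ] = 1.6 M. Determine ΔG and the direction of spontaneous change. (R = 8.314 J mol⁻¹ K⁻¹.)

Qc = [PQ]·[J]² / ([A₂B]²·[D₂]) = (1.6)·(1.2)² / ((0.25)²·(0.47)) = 78.4
ΔG = RT ln(Qc/Kc) = (8.314 J mol⁻¹ K⁻¹)(298 K) × ln(78.4/280)
   = (2.478 kJ/mol)(-1.273) = -3.15 kJ/mol
ΔG < 0, so the forward reaction is spontaneous (proceeds forward).

ΔG = -3.15 kJ/mol; the forward reaction is spontaneous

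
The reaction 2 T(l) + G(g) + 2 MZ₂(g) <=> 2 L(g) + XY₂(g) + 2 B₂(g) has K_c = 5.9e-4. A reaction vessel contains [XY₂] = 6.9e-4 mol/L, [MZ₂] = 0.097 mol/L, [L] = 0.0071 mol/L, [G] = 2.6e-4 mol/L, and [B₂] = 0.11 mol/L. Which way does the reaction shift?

forward (toward products)

(T is a pure liquid — omitted from Q_c.)
Q_c = [L]²·[XY₂]·[B₂]² / ([G]·[MZ₂]²) = (0.0071)²·(6.9e-4)·(0.11)² / ((2.6e-4)·(0.097)²) = 1.7e-4
Q_c = 1.7e-4 < K_c = 5.9e-4, so the forward reaction proceeds.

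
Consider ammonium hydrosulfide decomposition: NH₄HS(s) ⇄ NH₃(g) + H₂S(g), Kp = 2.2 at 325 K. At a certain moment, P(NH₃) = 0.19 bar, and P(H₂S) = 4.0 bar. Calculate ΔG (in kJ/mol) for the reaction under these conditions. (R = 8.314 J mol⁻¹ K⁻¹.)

(NH₄HS is a pure solid — omitted from Qp.)
Qp = P(NH₃)·P(H₂S) = (0.19)·(4.0) = 0.760
ΔG = RT ln(Qp/Kp) = (8.314 J mol⁻¹ K⁻¹)(325 K) × ln(0.760/2.2)
   = (2.702 kJ/mol)(-1.063) = -2.87 kJ/mol
ΔG < 0, so the forward reaction is spontaneous (proceeds forward).

ΔG = -2.87 kJ/mol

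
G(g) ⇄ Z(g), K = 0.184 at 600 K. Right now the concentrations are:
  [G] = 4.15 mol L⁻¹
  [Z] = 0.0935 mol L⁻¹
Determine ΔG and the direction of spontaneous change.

ΔG = -10.5 kJ/mol; the forward reaction is spontaneous

Q = [Z] / [G] = (0.0935) / (4.15) = 0.0225
ΔG = RT ln(Q/K) = (8.314 J mol⁻¹ K⁻¹)(600 K) × ln(0.0225/0.184)
   = (4.988 kJ/mol)(-2.101) = -10.5 kJ/mol
ΔG < 0, so the forward reaction is spontaneous (proceeds forward).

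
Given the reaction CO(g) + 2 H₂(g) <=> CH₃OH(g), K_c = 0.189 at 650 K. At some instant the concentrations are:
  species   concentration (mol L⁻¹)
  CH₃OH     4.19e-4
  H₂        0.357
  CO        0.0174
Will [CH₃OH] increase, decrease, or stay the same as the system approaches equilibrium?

stay the same

Q_c = [CH₃OH] / ([CO]·[H₂]²) = (4.19e-4) / ((0.0174)·(0.357)²) = 0.189
Q_c = 0.189 = K_c; the system is at equilibrium.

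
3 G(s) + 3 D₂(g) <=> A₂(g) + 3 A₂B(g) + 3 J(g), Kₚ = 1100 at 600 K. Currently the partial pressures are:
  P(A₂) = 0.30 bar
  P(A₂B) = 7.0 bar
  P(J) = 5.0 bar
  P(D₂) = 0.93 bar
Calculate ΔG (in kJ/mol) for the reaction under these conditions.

(G is a pure solid — omitted from Qₚ.)
Qₚ = P(A₂)·P(A₂B)³·P(J)³ / P(D₂)³ = (0.30)·(7.0)³·(5.0)³ / (0.93)³ = 16000
ΔG = RT ln(Qₚ/Kₚ) = (8.314 J mol⁻¹ K⁻¹)(600 K) × ln(16000/1100)
   = (4.988 kJ/mol)(2.677) = 13.4 kJ/mol
ΔG > 0, so the forward reaction is non-spontaneous (proceeds in reverse).

ΔG = 13.4 kJ/mol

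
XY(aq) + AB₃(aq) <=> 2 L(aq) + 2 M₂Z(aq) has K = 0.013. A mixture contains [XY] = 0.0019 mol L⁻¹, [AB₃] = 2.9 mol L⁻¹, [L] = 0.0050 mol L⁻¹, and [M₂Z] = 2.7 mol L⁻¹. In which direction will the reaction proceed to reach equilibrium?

Q = [L]²·[M₂Z]² / ([XY]·[AB₃]) = (0.0050)²·(2.7)² / ((0.0019)·(2.9)) = 0.033
Q = 0.033 > K = 0.013, so the reverse reaction proceeds.

reverse (toward reactants)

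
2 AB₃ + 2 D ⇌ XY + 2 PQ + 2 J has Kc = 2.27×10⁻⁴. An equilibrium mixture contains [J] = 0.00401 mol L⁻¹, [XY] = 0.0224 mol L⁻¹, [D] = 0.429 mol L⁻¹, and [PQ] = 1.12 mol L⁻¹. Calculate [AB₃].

At equilibrium, Kc = [XY]·[PQ]²·[J]² / ([AB₃]²·[D]²) = 2.27×10⁻⁴.
(0.0224)·(1.12)²·(0.00401)² / (([AB₃])²·(0.429)²) = 2.27×10⁻⁴
[AB₃]² = 0.0108 ⇒ [AB₃] = 0.104 mol L⁻¹

[AB₃] = 0.104 mol L⁻¹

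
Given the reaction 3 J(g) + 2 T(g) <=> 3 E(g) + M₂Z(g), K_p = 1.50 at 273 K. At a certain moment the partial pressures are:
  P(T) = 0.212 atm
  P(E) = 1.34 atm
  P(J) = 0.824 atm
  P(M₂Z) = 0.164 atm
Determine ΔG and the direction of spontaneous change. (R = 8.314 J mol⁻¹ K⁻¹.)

ΔG = 5.33 kJ/mol; the forward reaction is non-spontaneous

Q_p = P(E)³·P(M₂Z) / (P(J)³·P(T)²) = (1.34)³·(0.164) / ((0.824)³·(0.212)²) = 15.7
ΔG = RT ln(Q_p/K_p) = (8.314 J mol⁻¹ K⁻¹)(273 K) × ln(15.7/1.50)
   = (2.270 kJ/mol)(2.348) = 5.33 kJ/mol
ΔG > 0, so the forward reaction is non-spontaneous (proceeds in reverse).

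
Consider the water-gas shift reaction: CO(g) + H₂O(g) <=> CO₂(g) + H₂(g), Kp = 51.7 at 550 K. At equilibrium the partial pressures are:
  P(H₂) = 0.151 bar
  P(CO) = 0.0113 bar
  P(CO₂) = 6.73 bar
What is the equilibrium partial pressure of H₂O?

At equilibrium, Kp = P(CO₂)·P(H₂) / (P(CO)·P(H₂O)) = 51.7.
(6.73)·(0.151) / ((0.0113)·(P(H₂O))) = 51.7
P(H₂O) = 1.74 bar

P(H₂O) = 1.74 bar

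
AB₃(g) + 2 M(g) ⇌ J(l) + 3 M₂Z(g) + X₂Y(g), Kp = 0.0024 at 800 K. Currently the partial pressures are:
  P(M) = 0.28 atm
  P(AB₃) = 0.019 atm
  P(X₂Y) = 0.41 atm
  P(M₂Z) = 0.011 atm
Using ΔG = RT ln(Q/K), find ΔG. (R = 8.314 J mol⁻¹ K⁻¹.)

(J is a pure liquid — omitted from Qp.)
Qp = P(M₂Z)³·P(X₂Y) / (P(AB₃)·P(M)²) = (0.011)³·(0.41) / ((0.019)·(0.28)²) = 3.66×10⁻⁴
ΔG = RT ln(Qp/Kp) = (8.314 J mol⁻¹ K⁻¹)(800 K) × ln(3.66×10⁻⁴/0.0024)
   = (6.651 kJ/mol)(-1.881) = -12.5 kJ/mol
ΔG < 0, so the forward reaction is spontaneous (proceeds forward).

ΔG = -12.5 kJ/mol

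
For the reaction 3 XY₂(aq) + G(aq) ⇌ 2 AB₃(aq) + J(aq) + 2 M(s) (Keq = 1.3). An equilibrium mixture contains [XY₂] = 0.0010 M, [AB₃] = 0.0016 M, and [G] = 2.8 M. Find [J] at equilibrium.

[J] = 0.0014 M

(M is a pure solid — omitted from Keq.)
At equilibrium, Keq = [AB₃]²·[J] / ([XY₂]³·[G]) = 1.3.
(0.0016)²·([J]) / ((0.0010)³·(2.8)) = 1.3
[J] = 0.00142 = 0.0014 M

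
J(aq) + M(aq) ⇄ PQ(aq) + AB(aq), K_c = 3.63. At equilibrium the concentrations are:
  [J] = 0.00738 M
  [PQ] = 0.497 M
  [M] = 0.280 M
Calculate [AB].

[AB] = 0.0151 M

At equilibrium, K_c = [PQ]·[AB] / ([J]·[M]) = 3.63.
(0.497)·([AB]) / ((0.00738)·(0.280)) = 3.63
[AB] = 0.0151 M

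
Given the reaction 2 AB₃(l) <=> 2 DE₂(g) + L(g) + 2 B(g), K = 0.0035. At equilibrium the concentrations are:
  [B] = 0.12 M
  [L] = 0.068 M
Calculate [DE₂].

[DE₂] = 1.9 M

(AB₃ is a pure liquid — omitted from K.)
At equilibrium, K = [DE₂]²·[L]·[B]² = 0.0035.
([DE₂])²·(0.068)·(0.12)² = 0.0035
[DE₂]² = 3.57 ⇒ [DE₂] = 1.9 M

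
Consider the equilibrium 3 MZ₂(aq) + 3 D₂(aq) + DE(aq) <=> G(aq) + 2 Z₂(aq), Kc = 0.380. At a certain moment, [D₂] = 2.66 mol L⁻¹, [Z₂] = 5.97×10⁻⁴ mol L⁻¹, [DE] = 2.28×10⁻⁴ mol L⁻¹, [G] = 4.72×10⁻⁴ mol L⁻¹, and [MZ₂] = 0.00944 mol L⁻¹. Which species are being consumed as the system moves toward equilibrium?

MZ₂, D₂, DE (reactants)

Qc = [G]·[Z₂]² / ([MZ₂]³·[D₂]³·[DE]) = (4.72×10⁻⁴)·(5.97×10⁻⁴)² / ((0.00944)³·(2.66)³·(2.28×10⁻⁴)) = 0.0466
Qc = 0.0466 < Kc = 0.380: net forward reaction.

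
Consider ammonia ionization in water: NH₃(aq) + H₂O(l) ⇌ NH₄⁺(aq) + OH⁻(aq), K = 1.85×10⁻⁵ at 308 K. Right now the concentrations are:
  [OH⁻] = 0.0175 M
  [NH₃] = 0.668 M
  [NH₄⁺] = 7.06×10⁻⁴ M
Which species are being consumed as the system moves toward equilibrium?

none (at equilibrium)

(H₂O is a pure liquid — omitted from Q.)
Q = [NH₄⁺]·[OH⁻] / [NH₃] = (7.06×10⁻⁴)·(0.0175) / (0.668) = 1.85×10⁻⁵
Q = 1.85×10⁻⁵ = K; the system is at equilibrium.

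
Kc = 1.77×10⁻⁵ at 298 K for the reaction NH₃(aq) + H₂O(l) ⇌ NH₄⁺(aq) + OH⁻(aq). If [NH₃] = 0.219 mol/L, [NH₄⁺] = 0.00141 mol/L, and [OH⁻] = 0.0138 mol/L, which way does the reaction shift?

(H₂O is a pure liquid — omitted from Qc.)
Qc = [NH₄⁺]·[OH⁻] / [NH₃] = (0.00141)·(0.0138) / (0.219) = 8.88×10⁻⁵
Qc = 8.88×10⁻⁵ > Kc = 1.77×10⁻⁵, so the reverse reaction proceeds.

toward reactants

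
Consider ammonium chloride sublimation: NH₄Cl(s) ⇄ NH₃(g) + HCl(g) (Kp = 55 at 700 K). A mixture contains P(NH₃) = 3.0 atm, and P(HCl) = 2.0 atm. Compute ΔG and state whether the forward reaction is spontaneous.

ΔG = -12.9 kJ/mol; the forward reaction is spontaneous

(NH₄Cl is a pure solid — omitted from Qp.)
Qp = P(NH₃)·P(HCl) = (3.0)·(2.0) = 6.00
ΔG = RT ln(Qp/Kp) = (8.314 J mol⁻¹ K⁻¹)(700 K) × ln(6.00/55)
   = (5.820 kJ/mol)(-2.216) = -12.9 kJ/mol
ΔG < 0, so the forward reaction is spontaneous (proceeds forward).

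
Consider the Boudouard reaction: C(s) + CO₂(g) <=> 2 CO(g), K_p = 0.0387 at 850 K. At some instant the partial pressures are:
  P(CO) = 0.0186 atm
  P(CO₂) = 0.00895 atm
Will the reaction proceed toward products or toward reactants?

(C is a pure solid — omitted from Q_p.)
Q_p = P(CO)² / P(CO₂) = (0.0186)² / (0.00895) = 0.0387
Q_p = 0.0387 = K_p, so the system is already at equilibrium.

at equilibrium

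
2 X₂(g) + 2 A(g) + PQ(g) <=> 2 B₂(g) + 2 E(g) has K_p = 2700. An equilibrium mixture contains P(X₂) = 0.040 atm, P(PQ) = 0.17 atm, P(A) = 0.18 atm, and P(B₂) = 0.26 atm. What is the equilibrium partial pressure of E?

At equilibrium, K_p = P(B₂)²·P(E)² / (P(X₂)²·P(A)²·P(PQ)) = 2700.
(0.26)²·(P(E))² / ((0.040)²·(0.18)²·(0.17)) = 2700
P(E)² = 0.352 ⇒ P(E) = 0.59 atm

P(E) = 0.59 atm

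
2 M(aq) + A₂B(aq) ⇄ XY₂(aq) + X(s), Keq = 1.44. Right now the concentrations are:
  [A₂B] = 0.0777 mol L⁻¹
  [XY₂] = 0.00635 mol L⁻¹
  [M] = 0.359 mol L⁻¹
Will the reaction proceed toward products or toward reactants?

in the forward direction

(X is a pure solid — omitted from Q.)
Q = [XY₂] / ([M]²·[A₂B]) = (0.00635) / ((0.359)²·(0.0777)) = 0.634
Q = 0.634 < Keq = 1.44, so the forward reaction proceeds.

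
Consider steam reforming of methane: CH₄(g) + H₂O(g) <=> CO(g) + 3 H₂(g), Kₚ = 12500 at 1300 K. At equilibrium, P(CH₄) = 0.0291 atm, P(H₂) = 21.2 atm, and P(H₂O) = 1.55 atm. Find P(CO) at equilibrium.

P(CO) = 0.0592 atm

At equilibrium, Kₚ = P(CO)·P(H₂)³ / (P(CH₄)·P(H₂O)) = 12500.
(P(CO))·(21.2)³ / ((0.0291)·(1.55)) = 12500
P(CO) = 0.0592 atm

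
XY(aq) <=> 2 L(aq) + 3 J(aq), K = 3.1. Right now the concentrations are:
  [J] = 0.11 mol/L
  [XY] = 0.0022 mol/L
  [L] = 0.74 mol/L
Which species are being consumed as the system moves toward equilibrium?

Q = [L]²·[J]³ / [XY] = (0.74)²·(0.11)³ / (0.0022) = 0.33
Q = 0.33 < K = 3.1: net forward reaction.

XY (reactants)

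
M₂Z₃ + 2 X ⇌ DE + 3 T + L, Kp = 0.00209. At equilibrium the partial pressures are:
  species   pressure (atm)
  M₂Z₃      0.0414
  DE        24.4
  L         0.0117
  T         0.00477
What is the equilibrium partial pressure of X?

P(X) = 0.0189 atm

At equilibrium, Kp = P(DE)·P(T)³·P(L) / (P(M₂Z₃)·P(X)²) = 0.00209.
(24.4)·(0.00477)³·(0.0117) / ((0.0414)·(P(X))²) = 0.00209
P(X)² = 3.58e-4 ⇒ P(X) = 0.0189 atm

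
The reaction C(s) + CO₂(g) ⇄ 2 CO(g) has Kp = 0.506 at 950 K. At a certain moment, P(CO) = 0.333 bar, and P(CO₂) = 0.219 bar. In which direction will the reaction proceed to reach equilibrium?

(C is a pure solid — omitted from Qp.)
Qp = P(CO)² / P(CO₂) = (0.333)² / (0.219) = 0.506
Qp = 0.506 = Kp, so the system is already at equilibrium.

no net change (already at equilibrium)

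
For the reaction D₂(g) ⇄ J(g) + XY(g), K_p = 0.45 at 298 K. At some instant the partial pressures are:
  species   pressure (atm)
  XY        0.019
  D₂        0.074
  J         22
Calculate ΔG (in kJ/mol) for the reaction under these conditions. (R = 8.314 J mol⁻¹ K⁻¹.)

ΔG = 6.27 kJ/mol

Q_p = P(J)·P(XY) / P(D₂) = (22)·(0.019) / (0.074) = 5.65
ΔG = RT ln(Q_p/K_p) = (8.314 J mol⁻¹ K⁻¹)(298 K) × ln(5.65/0.45)
   = (2.478 kJ/mol)(2.530) = 6.27 kJ/mol
ΔG > 0, so the forward reaction is non-spontaneous (proceeds in reverse).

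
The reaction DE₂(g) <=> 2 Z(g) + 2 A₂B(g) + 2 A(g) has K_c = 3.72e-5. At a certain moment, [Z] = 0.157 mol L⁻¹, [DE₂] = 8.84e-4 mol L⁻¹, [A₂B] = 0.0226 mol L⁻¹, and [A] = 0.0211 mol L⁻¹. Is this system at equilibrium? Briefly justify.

no; Q < K, reaction proceeds forward

Q_c = [Z]²·[A₂B]²·[A]² / [DE₂] = (0.157)²·(0.0226)²·(0.0211)² / (8.84e-4) = 6.34e-6
Q_c = 6.34e-6 < K_c = 3.72e-5: net forward reaction.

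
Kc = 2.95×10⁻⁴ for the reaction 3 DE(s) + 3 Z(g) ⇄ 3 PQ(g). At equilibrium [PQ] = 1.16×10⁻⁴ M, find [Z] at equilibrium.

(DE is a pure solid — omitted from Kc.)
At equilibrium, Kc = [PQ]³ / [Z]³ = 2.95×10⁻⁴.
(1.16×10⁻⁴)³ / ([Z])³ = 2.95×10⁻⁴
[Z]³ = 5.29×10⁻⁹ ⇒ [Z] = 0.00174 M

[Z] = 0.00174 M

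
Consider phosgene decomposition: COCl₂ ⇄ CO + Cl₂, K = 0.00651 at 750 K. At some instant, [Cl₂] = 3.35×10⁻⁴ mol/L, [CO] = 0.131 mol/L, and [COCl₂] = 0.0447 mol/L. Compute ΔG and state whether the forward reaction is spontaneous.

ΔG = -11.8 kJ/mol; the forward reaction is spontaneous

Q = [CO]·[Cl₂] / [COCl₂] = (0.131)·(3.35×10⁻⁴) / (0.0447) = 9.82×10⁻⁴
ΔG = RT ln(Q/K) = (8.314 J mol⁻¹ K⁻¹)(750 K) × ln(9.82×10⁻⁴/0.00651)
   = (6.236 kJ/mol)(-1.892) = -11.8 kJ/mol
ΔG < 0, so the forward reaction is spontaneous (proceeds forward).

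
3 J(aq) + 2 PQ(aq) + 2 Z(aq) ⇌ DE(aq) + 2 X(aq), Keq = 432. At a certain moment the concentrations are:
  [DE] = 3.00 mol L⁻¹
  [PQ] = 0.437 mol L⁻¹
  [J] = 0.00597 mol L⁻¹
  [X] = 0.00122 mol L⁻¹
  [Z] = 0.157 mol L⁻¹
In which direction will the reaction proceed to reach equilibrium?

reverse (toward reactants)

Q = [DE]·[X]² / ([J]³·[PQ]²·[Z]²) = (3.00)·(0.00122)² / ((0.00597)³·(0.437)²·(0.157)²) = 4460
Q = 4460 > Keq = 432, so the reverse reaction proceeds.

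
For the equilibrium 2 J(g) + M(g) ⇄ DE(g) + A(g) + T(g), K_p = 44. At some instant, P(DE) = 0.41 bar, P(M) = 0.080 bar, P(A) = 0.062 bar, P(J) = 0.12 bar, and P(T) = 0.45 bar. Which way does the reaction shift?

in the forward direction

Q_p = P(DE)·P(A)·P(T) / (P(J)²·P(M)) = (0.41)·(0.062)·(0.45) / ((0.12)²·(0.080)) = 9.9
Q_p = 9.9 < K_p = 44, so the forward reaction proceeds.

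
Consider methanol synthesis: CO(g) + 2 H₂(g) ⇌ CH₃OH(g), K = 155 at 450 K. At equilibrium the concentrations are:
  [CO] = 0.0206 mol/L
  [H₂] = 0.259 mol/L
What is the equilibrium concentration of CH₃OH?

At equilibrium, K = [CH₃OH] / ([CO]·[H₂]²) = 155.
([CH₃OH]) / ((0.0206)·(0.259)²) = 155
[CH₃OH] = 0.214 mol/L

[CH₃OH] = 0.214 mol/L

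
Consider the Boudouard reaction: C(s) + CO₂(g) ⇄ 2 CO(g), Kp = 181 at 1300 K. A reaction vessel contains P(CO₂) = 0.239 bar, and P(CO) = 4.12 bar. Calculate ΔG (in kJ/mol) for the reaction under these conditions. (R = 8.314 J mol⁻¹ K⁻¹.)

(C is a pure solid — omitted from Qp.)
Qp = P(CO)² / P(CO₂) = (4.12)² / (0.239) = 71.0
ΔG = RT ln(Qp/Kp) = (8.314 J mol⁻¹ K⁻¹)(1300 K) × ln(71.0/181)
   = (10.81 kJ/mol)(-0.9358) = -10.1 kJ/mol
ΔG < 0, so the forward reaction is spontaneous (proceeds forward).

ΔG = -10.1 kJ/mol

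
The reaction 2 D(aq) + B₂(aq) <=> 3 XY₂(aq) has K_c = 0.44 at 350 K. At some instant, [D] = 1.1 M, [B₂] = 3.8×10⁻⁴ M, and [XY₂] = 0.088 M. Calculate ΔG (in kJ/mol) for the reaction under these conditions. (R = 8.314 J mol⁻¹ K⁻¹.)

ΔG = 3.53 kJ/mol

Q_c = [XY₂]³ / ([D]²·[B₂]) = (0.088)³ / ((1.1)²·(3.8×10⁻⁴)) = 1.48
ΔG = RT ln(Q_c/K_c) = (8.314 J mol⁻¹ K⁻¹)(350 K) × ln(1.48/0.44)
   = (2.910 kJ/mol)(1.213) = 3.53 kJ/mol
ΔG > 0, so the forward reaction is non-spontaneous (proceeds in reverse).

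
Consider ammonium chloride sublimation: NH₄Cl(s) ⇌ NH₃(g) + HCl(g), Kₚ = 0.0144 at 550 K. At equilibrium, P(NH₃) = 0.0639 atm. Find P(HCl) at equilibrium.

P(HCl) = 0.225 atm

(NH₄Cl is a pure solid — omitted from Kₚ.)
At equilibrium, Kₚ = P(NH₃)·P(HCl) = 0.0144.
(0.0639)·(P(HCl)) = 0.0144
P(HCl) = 0.225 atm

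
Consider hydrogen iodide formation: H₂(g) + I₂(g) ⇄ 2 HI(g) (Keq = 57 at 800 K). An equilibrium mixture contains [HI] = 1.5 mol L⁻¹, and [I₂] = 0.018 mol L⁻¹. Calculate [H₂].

At equilibrium, Keq = [HI]² / ([H₂]·[I₂]) = 57.
(1.5)² / (([H₂])·(0.018)) = 57
[H₂] = 2.19 = 2.2 mol L⁻¹

[H₂] = 2.2 mol L⁻¹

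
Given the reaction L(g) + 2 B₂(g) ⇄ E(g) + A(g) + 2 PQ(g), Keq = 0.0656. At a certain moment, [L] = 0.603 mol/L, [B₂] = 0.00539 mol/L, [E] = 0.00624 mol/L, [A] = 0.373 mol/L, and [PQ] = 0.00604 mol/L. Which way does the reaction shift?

toward products

Q = [E]·[A]·[PQ]² / ([L]·[B₂]²) = (0.00624)·(0.373)·(0.00604)² / ((0.603)·(0.00539)²) = 0.00485
Q = 0.00485 < Keq = 0.0656, so the forward reaction proceeds.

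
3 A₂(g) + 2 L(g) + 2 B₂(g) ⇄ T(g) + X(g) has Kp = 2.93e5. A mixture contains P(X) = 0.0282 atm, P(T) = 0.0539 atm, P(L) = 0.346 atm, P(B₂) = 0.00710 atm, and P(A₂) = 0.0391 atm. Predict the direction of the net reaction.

Qp = P(T)·P(X) / (P(A₂)³·P(L)²·P(B₂)²) = (0.0539)·(0.0282) / ((0.0391)³·(0.346)²·(0.00710)²) = 4.21e6
Qp = 4.21e6 > Kp = 2.93e5, so the reverse reaction proceeds.

toward reactants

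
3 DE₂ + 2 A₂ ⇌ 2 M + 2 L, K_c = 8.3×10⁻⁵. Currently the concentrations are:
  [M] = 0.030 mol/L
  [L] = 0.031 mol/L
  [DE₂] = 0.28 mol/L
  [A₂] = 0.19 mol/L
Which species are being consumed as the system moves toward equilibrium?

Q_c = [M]²·[L]² / ([DE₂]³·[A₂]²) = (0.030)²·(0.031)² / ((0.28)³·(0.19)²) = 0.0011
Q_c = 0.0011 > K_c = 8.3×10⁻⁵: net reverse reaction.

M, L (products)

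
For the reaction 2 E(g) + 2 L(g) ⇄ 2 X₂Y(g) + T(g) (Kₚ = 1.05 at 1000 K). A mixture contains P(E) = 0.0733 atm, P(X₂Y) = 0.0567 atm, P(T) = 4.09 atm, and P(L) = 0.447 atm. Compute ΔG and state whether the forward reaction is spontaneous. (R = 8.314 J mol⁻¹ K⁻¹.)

ΔG = 20.4 kJ/mol; the forward reaction is non-spontaneous

Qₚ = P(X₂Y)²·P(T) / (P(E)²·P(L)²) = (0.0567)²·(4.09) / ((0.0733)²·(0.447)²) = 12.2
ΔG = RT ln(Qₚ/Kₚ) = (8.314 J mol⁻¹ K⁻¹)(1000 K) × ln(12.2/1.05)
   = (8.314 kJ/mol)(2.453) = 20.4 kJ/mol
ΔG > 0, so the forward reaction is non-spontaneous (proceeds in reverse).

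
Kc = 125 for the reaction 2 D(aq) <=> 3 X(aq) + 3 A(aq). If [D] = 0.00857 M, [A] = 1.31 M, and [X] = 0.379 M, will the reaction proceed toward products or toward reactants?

Qc = [X]³·[A]³ / [D]² = (0.379)³·(1.31)³ / (0.00857)² = 1670
Qc = 1670 > Kc = 125, so the reverse reaction proceeds.

toward reactants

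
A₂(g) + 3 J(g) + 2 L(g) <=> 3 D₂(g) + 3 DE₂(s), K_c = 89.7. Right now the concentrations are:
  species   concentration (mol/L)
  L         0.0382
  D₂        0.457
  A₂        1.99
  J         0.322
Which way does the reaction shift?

(DE₂ is a pure solid — omitted from Q_c.)
Q_c = [D₂]³ / ([A₂]·[J]³·[L]²) = (0.457)³ / ((1.99)·(0.322)³·(0.0382)²) = 984
Q_c = 984 > K_c = 89.7, so the reverse reaction proceeds.

to the left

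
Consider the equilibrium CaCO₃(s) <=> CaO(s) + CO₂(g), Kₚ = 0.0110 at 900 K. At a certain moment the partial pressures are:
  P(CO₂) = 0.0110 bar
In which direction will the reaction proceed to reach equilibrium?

(CaCO₃, CaO are pure solids — omitted from Qₚ.)
Qₚ = P(CO₂) = 0.0110
Qₚ = 0.0110 = Kₚ, so the system is already at equilibrium.

neither direction; the system is at equilibrium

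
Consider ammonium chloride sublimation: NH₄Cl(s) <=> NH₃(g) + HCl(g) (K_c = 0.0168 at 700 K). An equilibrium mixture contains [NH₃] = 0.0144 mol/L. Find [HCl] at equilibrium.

[HCl] = 1.17 mol/L

(NH₄Cl is a pure solid — omitted from K_c.)
At equilibrium, K_c = [NH₃]·[HCl] = 0.0168.
(0.0144)·([HCl]) = 0.0168
[HCl] = 1.17 mol/L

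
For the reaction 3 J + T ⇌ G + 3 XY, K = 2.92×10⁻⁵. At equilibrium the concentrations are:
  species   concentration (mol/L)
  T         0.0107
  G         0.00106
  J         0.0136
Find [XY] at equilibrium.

[XY] = 9.05×10⁻⁴ mol/L

At equilibrium, K = [G]·[XY]³ / ([J]³·[T]) = 2.92×10⁻⁵.
(0.00106)·([XY])³ / ((0.0136)³·(0.0107)) = 2.92×10⁻⁵
[XY]³ = 7.41×10⁻¹⁰ ⇒ [XY] = 9.05×10⁻⁴ mol/L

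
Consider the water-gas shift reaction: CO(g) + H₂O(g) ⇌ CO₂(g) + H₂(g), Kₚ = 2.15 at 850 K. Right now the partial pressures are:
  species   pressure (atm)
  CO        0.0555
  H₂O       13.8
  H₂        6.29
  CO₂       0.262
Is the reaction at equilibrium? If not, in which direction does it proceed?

Qₚ = P(CO₂)·P(H₂) / (P(CO)·P(H₂O)) = (0.262)·(6.29) / ((0.0555)·(13.8)) = 2.15
Qₚ = 2.15 = Kₚ, so the system is already at equilibrium.

no net change (already at equilibrium)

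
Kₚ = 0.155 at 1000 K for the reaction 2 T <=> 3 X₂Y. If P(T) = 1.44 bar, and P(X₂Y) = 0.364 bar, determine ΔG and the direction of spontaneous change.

Qₚ = P(X₂Y)³ / P(T)² = (0.364)³ / (1.44)² = 0.0233
ΔG = RT ln(Qₚ/Kₚ) = (8.314 J mol⁻¹ K⁻¹)(1000 K) × ln(0.0233/0.155)
   = (8.314 kJ/mol)(-1.895) = -15.8 kJ/mol
ΔG < 0, so the forward reaction is spontaneous (proceeds forward).

ΔG = -15.8 kJ/mol; the forward reaction is spontaneous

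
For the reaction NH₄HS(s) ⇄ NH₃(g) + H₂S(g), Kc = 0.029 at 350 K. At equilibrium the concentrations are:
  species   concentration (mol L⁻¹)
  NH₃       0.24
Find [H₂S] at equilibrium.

[H₂S] = 0.12 mol L⁻¹

(NH₄HS is a pure solid — omitted from Kc.)
At equilibrium, Kc = [NH₃]·[H₂S] = 0.029.
(0.24)·([H₂S]) = 0.029
[H₂S] = 0.121 = 0.12 mol L⁻¹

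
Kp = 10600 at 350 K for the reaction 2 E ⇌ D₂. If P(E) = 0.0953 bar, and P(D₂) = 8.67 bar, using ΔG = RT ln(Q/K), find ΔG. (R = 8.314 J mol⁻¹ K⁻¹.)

ΔG = -7.00 kJ/mol

Qp = P(D₂) / P(E)² = (8.67) / (0.0953)² = 955
ΔG = RT ln(Qp/Kp) = (8.314 J mol⁻¹ K⁻¹)(350 K) × ln(955/10600)
   = (2.910 kJ/mol)(-2.407) = -7.00 kJ/mol
ΔG < 0, so the forward reaction is spontaneous (proceeds forward).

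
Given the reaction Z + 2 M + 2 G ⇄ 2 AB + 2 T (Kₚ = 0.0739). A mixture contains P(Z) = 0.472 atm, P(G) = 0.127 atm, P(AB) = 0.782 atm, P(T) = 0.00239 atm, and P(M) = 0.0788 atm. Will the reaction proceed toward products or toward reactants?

neither direction; the system is at equilibrium

Qₚ = P(AB)²·P(T)² / (P(Z)·P(M)²·P(G)²) = (0.782)²·(0.00239)² / ((0.472)·(0.0788)²·(0.127)²) = 0.0739
Qₚ = 0.0739 = Kₚ, so the system is already at equilibrium.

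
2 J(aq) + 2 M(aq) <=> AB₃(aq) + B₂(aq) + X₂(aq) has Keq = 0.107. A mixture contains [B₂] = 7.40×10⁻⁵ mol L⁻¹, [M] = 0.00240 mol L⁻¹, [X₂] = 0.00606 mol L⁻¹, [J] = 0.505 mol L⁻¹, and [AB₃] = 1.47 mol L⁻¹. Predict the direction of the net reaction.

Q = [AB₃]·[B₂]·[X₂] / ([J]²·[M]²) = (1.47)·(7.40×10⁻⁵)·(0.00606) / ((0.505)²·(0.00240)²) = 0.449
Q = 0.449 > Keq = 0.107, so the reverse reaction proceeds.

toward reactants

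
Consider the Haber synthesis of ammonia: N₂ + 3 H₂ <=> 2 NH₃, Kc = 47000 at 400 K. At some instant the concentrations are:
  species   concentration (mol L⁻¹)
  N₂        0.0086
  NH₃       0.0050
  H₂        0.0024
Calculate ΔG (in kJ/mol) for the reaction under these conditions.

ΔG = 4.98 kJ/mol

Qc = [NH₃]² / ([N₂]·[H₂]³) = (0.0050)² / ((0.0086)·(0.0024)³) = 2.10×10⁵
ΔG = RT ln(Qc/Kc) = (8.314 J mol⁻¹ K⁻¹)(400 K) × ln(2.10×10⁵/47000)
   = (3.326 kJ/mol)(1.497) = 4.98 kJ/mol
ΔG > 0, so the forward reaction is non-spontaneous (proceeds in reverse).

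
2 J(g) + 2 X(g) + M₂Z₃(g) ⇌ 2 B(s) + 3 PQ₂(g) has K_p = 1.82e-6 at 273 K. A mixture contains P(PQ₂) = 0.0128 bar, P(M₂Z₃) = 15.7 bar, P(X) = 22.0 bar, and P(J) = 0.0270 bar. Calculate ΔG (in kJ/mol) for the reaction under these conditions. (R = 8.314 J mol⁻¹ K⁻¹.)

(B is a pure solid — omitted from Q_p.)
Q_p = P(PQ₂)³ / (P(J)²·P(X)²·P(M₂Z₃)) = (0.0128)³ / ((0.0270)²·(22.0)²·(15.7)) = 3.79e-7
ΔG = RT ln(Q_p/K_p) = (8.314 J mol⁻¹ K⁻¹)(273 K) × ln(3.79e-7/1.82e-6)
   = (2.270 kJ/mol)(-1.569) = -3.56 kJ/mol
ΔG < 0, so the forward reaction is spontaneous (proceeds forward).

ΔG = -3.56 kJ/mol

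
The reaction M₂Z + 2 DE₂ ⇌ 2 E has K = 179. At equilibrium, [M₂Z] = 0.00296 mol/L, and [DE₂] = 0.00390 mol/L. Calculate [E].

[E] = 0.00284 mol/L

At equilibrium, K = [E]² / ([M₂Z]·[DE₂]²) = 179.
([E])² / ((0.00296)·(0.00390)²) = 179
[E]² = 8.06e-6 ⇒ [E] = 0.00284 mol/L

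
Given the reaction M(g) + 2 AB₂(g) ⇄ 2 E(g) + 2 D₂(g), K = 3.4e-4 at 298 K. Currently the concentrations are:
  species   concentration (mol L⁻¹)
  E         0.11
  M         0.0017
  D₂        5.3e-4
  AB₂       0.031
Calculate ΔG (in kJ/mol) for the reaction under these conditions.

Q = [E]²·[D₂]² / ([M]·[AB₂]²) = (0.11)²·(5.3e-4)² / ((0.0017)·(0.031)²) = 0.00208
ΔG = RT ln(Q/K) = (8.314 J mol⁻¹ K⁻¹)(298 K) × ln(0.00208/3.4e-4)
   = (2.478 kJ/mol)(1.811) = 4.49 kJ/mol
ΔG > 0, so the forward reaction is non-spontaneous (proceeds in reverse).

ΔG = 4.49 kJ/mol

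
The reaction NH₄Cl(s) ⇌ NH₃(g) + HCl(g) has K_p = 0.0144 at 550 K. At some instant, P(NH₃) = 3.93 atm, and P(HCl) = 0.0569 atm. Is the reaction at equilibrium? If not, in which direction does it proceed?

(NH₄Cl is a pure solid — omitted from Q_p.)
Q_p = P(NH₃)·P(HCl) = (3.93)·(0.0569) = 0.224
Q_p = 0.224 > K_p = 0.0144, so the reverse reaction proceeds.

toward reactants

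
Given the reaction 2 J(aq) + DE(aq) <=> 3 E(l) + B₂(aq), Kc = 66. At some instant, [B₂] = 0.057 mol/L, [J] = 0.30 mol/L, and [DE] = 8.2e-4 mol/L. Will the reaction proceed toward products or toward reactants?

reverse (toward reactants)

(E is a pure liquid — omitted from Qc.)
Qc = [B₂] / ([J]²·[DE]) = (0.057) / ((0.30)²·(8.2e-4)) = 770
Qc = 770 > Kc = 66, so the reverse reaction proceeds.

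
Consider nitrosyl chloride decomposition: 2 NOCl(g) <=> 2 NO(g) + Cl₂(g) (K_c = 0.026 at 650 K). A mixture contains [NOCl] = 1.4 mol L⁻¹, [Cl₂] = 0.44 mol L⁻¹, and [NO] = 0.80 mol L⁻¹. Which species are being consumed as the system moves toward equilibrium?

Q_c = [NO]²·[Cl₂] / [NOCl]² = (0.80)²·(0.44) / (1.4)² = 0.14
Q_c = 0.14 > K_c = 0.026: net reverse reaction.

NO, Cl₂ (products)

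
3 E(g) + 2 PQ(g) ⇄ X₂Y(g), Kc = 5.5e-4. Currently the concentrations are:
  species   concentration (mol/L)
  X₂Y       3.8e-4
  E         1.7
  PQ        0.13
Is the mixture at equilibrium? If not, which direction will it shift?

no; Q > K, reaction proceeds in reverse

Qc = [X₂Y] / ([E]³·[PQ]²) = (3.8e-4) / ((1.7)³·(0.13)²) = 0.0046
Qc = 0.0046 > Kc = 5.5e-4: net reverse reaction.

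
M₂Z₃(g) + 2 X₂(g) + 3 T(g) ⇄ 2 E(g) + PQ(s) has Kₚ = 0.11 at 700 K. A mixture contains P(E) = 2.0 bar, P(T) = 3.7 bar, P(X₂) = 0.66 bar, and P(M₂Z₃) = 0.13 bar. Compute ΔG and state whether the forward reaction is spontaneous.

ΔG = 14.8 kJ/mol; the forward reaction is non-spontaneous

(PQ is a pure solid — omitted from Qₚ.)
Qₚ = P(E)² / (P(M₂Z₃)·P(X₂)²·P(T)³) = (2.0)² / ((0.13)·(0.66)²·(3.7)³) = 1.39
ΔG = RT ln(Qₚ/Kₚ) = (8.314 J mol⁻¹ K⁻¹)(700 K) × ln(1.39/0.11)
   = (5.820 kJ/mol)(2.537) = 14.8 kJ/mol
ΔG > 0, so the forward reaction is non-spontaneous (proceeds in reverse).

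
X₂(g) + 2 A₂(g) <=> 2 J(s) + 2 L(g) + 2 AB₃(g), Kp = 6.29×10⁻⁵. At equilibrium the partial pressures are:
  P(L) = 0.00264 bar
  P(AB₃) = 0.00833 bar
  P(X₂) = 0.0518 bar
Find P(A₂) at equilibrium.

P(A₂) = 0.0122 bar

(J is a pure solid — omitted from Kp.)
At equilibrium, Kp = P(L)²·P(AB₃)² / (P(X₂)·P(A₂)²) = 6.29×10⁻⁵.
(0.00264)²·(0.00833)² / ((0.0518)·(P(A₂))²) = 6.29×10⁻⁵
P(A₂)² = 1.48×10⁻⁴ ⇒ P(A₂) = 0.0122 bar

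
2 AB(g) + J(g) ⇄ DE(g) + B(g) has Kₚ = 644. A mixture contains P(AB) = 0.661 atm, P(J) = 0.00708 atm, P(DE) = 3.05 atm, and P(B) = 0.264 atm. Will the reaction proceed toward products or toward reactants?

in the forward direction

Qₚ = P(DE)·P(B) / (P(AB)²·P(J)) = (3.05)·(0.264) / ((0.661)²·(0.00708)) = 260
Qₚ = 260 < Kₚ = 644, so the forward reaction proceeds.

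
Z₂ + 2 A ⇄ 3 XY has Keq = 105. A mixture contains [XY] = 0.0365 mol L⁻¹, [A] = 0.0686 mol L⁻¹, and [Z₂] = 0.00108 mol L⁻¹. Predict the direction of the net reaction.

in the forward direction

Q = [XY]³ / ([Z₂]·[A]²) = (0.0365)³ / ((0.00108)·(0.0686)²) = 9.57
Q = 9.57 < Keq = 105, so the forward reaction proceeds.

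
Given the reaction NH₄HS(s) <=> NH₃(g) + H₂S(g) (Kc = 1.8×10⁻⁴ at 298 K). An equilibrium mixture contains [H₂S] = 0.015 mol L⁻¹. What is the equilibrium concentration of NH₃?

[NH₃] = 0.012 mol L⁻¹

(NH₄HS is a pure solid — omitted from Kc.)
At equilibrium, Kc = [NH₃]·[H₂S] = 1.8×10⁻⁴.
([NH₃])·(0.015) = 1.8×10⁻⁴
[NH₃] = 0.0120 = 0.012 mol L⁻¹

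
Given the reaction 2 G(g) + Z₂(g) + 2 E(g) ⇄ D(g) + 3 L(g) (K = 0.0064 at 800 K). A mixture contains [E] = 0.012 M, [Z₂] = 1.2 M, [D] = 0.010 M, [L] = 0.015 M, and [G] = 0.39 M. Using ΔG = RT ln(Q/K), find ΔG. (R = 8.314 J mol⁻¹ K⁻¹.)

Q = [D]·[L]³ / ([G]²·[Z₂]·[E]²) = (0.010)·(0.015)³ / ((0.39)²·(1.2)·(0.012)²) = 0.00128
ΔG = RT ln(Q/K) = (8.314 J mol⁻¹ K⁻¹)(800 K) × ln(0.00128/0.0064)
   = (6.651 kJ/mol)(-1.609) = -10.7 kJ/mol
ΔG < 0, so the forward reaction is spontaneous (proceeds forward).

ΔG = -10.7 kJ/mol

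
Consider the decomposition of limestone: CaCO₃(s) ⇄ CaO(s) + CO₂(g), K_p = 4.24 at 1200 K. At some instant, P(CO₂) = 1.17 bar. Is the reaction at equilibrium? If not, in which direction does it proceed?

(CaCO₃, CaO are pure solids — omitted from Q_p.)
Q_p = P(CO₂) = 1.17
Q_p = 1.17 < K_p = 4.24, so the forward reaction proceeds.

toward products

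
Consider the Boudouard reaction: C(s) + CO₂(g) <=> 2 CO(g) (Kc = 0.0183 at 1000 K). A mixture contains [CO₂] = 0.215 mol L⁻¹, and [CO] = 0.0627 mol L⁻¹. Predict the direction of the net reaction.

(C is a pure solid — omitted from Qc.)
Qc = [CO]² / [CO₂] = (0.0627)² / (0.215) = 0.0183
Qc = 0.0183 = Kc, so the system is already at equilibrium.

at equilibrium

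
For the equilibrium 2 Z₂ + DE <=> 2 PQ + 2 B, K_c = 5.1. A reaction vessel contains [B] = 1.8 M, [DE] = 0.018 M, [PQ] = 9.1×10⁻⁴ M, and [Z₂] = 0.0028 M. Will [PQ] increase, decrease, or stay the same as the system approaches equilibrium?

decrease

Q_c = [PQ]²·[B]² / ([Z₂]²·[DE]) = (9.1×10⁻⁴)²·(1.8)² / ((0.0028)²·(0.018)) = 19
Q_c = 19 > K_c = 5.1: net reverse reaction.
PQ is a product, so it decreases.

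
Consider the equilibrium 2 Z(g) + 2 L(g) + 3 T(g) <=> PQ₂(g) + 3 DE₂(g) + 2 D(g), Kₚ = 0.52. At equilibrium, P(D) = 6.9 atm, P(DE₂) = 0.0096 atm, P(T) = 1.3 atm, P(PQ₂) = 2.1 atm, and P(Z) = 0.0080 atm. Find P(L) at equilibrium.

At equilibrium, Kₚ = P(PQ₂)·P(DE₂)³·P(D)² / (P(Z)²·P(L)²·P(T)³) = 0.52.
(2.1)·(0.0096)³·(6.9)² / ((0.0080)²·(P(L))²·(1.3)³) = 0.52
P(L)² = 1.21 ⇒ P(L) = 1.1 atm

P(L) = 1.1 atm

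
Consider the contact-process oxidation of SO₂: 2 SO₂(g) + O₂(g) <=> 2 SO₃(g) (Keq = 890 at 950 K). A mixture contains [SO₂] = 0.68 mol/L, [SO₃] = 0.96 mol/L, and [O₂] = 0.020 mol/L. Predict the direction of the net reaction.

Q = [SO₃]² / ([SO₂]²·[O₂]) = (0.96)² / ((0.68)²·(0.020)) = 100
Q = 100 < Keq = 890, so the forward reaction proceeds.

forward (toward products)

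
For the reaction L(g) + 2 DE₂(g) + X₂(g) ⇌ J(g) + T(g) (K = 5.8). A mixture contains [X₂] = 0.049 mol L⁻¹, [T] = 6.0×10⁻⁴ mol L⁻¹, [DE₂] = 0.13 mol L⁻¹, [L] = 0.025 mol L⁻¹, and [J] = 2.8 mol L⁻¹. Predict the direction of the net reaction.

to the left

Q = [J]·[T] / ([L]·[DE₂]²·[X₂]) = (2.8)·(6.0×10⁻⁴) / ((0.025)·(0.13)²·(0.049)) = 81
Q = 81 > K = 5.8, so the reverse reaction proceeds.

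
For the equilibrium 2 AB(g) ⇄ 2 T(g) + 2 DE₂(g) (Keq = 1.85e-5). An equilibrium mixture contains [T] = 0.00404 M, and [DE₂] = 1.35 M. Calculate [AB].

At equilibrium, Keq = [T]²·[DE₂]² / [AB]² = 1.85e-5.
(0.00404)²·(1.35)² / ([AB])² = 1.85e-5
[AB]² = 1.61 ⇒ [AB] = 1.27 M

[AB] = 1.27 M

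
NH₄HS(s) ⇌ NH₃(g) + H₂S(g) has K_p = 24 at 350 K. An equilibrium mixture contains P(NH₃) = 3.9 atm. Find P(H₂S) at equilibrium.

P(H₂S) = 6.2 atm

(NH₄HS is a pure solid — omitted from K_p.)
At equilibrium, K_p = P(NH₃)·P(H₂S) = 24.
(3.9)·(P(H₂S)) = 24
P(H₂S) = 6.15 = 6.2 atm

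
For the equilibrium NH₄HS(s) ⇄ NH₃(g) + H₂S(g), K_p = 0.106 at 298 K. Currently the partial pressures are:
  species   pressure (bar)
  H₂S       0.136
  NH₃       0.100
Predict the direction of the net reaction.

to the right

(NH₄HS is a pure solid — omitted from Q_p.)
Q_p = P(NH₃)·P(H₂S) = (0.100)·(0.136) = 0.0136
Q_p = 0.0136 < K_p = 0.106, so the forward reaction proceeds.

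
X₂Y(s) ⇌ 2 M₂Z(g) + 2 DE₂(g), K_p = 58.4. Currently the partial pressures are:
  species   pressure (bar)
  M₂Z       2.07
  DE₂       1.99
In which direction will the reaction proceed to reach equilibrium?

(X₂Y is a pure solid — omitted from Q_p.)
Q_p = P(M₂Z)²·P(DE₂)² = (2.07)²·(1.99)² = 17.0
Q_p = 17.0 < K_p = 58.4, so the forward reaction proceeds.

toward products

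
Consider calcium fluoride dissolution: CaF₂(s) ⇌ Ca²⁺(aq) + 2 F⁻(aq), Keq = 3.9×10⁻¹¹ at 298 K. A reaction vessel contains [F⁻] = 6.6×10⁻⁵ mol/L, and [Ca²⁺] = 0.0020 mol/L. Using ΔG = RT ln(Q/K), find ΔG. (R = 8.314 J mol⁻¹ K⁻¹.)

ΔG = -3.71 kJ/mol

(CaF₂ is a pure solid — omitted from Q.)
Q = [Ca²⁺]·[F⁻]² = (0.0020)·(6.6×10⁻⁵)² = 8.71×10⁻¹²
ΔG = RT ln(Q/Keq) = (8.314 J mol⁻¹ K⁻¹)(298 K) × ln(8.71×10⁻¹²/3.9×10⁻¹¹)
   = (2.478 kJ/mol)(-1.499) = -3.71 kJ/mol
ΔG < 0, so the forward reaction is spontaneous (proceeds forward).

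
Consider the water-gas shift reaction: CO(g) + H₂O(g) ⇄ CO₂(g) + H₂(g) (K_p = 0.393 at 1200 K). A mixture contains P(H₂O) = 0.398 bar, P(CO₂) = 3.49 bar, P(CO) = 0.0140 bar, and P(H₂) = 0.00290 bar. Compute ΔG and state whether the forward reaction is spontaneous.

Q_p = P(CO₂)·P(H₂) / (P(CO)·P(H₂O)) = (3.49)·(0.00290) / ((0.0140)·(0.398)) = 1.82
ΔG = RT ln(Q_p/K_p) = (8.314 J mol⁻¹ K⁻¹)(1200 K) × ln(1.82/0.393)
   = (9.977 kJ/mol)(1.533) = 15.3 kJ/mol
ΔG > 0, so the forward reaction is non-spontaneous (proceeds in reverse).

ΔG = 15.3 kJ/mol; the forward reaction is non-spontaneous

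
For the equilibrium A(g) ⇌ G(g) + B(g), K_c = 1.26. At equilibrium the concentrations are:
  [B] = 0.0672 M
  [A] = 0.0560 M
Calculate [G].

[G] = 1.05 M

At equilibrium, K_c = [G]·[B] / [A] = 1.26.
([G])·(0.0672) / (0.0560) = 1.26
[G] = 1.05 M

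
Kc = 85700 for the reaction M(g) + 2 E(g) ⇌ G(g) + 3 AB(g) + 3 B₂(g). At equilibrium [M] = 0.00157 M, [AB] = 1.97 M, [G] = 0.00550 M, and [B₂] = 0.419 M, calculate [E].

[E] = 0.00479 M

At equilibrium, Kc = [G]·[AB]³·[B₂]³ / ([M]·[E]²) = 85700.
(0.00550)·(1.97)³·(0.419)³ / ((0.00157)·([E])²) = 85700
[E]² = 2.30e-5 ⇒ [E] = 0.00479 M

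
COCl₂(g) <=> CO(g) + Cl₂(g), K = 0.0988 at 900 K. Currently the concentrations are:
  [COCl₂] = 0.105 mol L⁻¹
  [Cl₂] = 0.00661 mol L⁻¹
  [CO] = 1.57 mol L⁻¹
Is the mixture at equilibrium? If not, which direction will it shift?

yes, at equilibrium

Q = [CO]·[Cl₂] / [COCl₂] = (1.57)·(0.00661) / (0.105) = 0.0988
Q = 0.0988 = K; the system is at equilibrium.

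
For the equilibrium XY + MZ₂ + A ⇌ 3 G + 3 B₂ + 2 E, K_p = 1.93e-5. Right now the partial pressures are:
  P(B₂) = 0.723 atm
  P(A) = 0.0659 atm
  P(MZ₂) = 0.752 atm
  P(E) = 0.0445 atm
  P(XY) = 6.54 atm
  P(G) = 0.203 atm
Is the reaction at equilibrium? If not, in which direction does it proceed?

neither direction; the system is at equilibrium

Q_p = P(G)³·P(B₂)³·P(E)² / (P(XY)·P(MZ₂)·P(A)) = (0.203)³·(0.723)³·(0.0445)² / ((6.54)·(0.752)·(0.0659)) = 1.93e-5
Q_p = 1.93e-5 = K_p, so the system is already at equilibrium.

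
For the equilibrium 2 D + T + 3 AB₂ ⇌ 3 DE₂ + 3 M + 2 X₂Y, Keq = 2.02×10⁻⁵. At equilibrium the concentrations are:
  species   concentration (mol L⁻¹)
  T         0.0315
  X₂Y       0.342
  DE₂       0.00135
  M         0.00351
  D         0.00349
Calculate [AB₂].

At equilibrium, Keq = [DE₂]³·[M]³·[X₂Y]² / ([D]²·[T]·[AB₂]³) = 2.02×10⁻⁵.
(0.00135)³·(0.00351)³·(0.342)² / ((0.00349)²·(0.0315)·([AB₂])³) = 2.02×10⁻⁵
[AB₂]³ = 1.61×10⁻⁶ ⇒ [AB₂] = 0.0117 mol L⁻¹

[AB₂] = 0.0117 mol L⁻¹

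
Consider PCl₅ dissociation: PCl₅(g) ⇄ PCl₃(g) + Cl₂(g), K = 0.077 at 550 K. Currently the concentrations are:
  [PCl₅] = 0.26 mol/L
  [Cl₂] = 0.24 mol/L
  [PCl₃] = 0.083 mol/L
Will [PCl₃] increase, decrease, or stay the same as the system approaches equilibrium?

Q = [PCl₃]·[Cl₂] / [PCl₅] = (0.083)·(0.24) / (0.26) = 0.077
Q = 0.077 = K; the system is at equilibrium.

stay the same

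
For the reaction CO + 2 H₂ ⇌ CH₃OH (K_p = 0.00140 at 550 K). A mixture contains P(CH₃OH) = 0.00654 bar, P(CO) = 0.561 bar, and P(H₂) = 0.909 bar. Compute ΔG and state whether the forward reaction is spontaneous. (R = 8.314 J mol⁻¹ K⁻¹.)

ΔG = 10.6 kJ/mol; the forward reaction is non-spontaneous

Q_p = P(CH₃OH) / (P(CO)·P(H₂)²) = (0.00654) / ((0.561)·(0.909)²) = 0.0141
ΔG = RT ln(Q_p/K_p) = (8.314 J mol⁻¹ K⁻¹)(550 K) × ln(0.0141/0.00140)
   = (4.573 kJ/mol)(2.310) = 10.6 kJ/mol
ΔG > 0, so the forward reaction is non-spontaneous (proceeds in reverse).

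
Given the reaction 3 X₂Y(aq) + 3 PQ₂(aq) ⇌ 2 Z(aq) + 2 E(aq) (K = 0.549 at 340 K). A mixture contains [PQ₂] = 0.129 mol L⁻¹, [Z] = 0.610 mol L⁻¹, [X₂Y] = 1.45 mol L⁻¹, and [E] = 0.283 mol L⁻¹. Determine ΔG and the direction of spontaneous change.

Q = [Z]²·[E]² / ([X₂Y]³·[PQ₂]³) = (0.610)²·(0.283)² / ((1.45)³·(0.129)³) = 4.55
ΔG = RT ln(Q/K) = (8.314 J mol⁻¹ K⁻¹)(340 K) × ln(4.55/0.549)
   = (2.827 kJ/mol)(2.115) = 5.98 kJ/mol
ΔG > 0, so the forward reaction is non-spontaneous (proceeds in reverse).

ΔG = 5.98 kJ/mol; the forward reaction is non-spontaneous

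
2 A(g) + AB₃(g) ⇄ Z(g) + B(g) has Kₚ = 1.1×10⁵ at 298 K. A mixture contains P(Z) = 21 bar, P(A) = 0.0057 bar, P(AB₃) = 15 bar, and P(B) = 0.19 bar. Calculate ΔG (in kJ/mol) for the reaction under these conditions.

Qₚ = P(Z)·P(B) / (P(A)²·P(AB₃)) = (21)·(0.19) / ((0.0057)²·(15)) = 8190
ΔG = RT ln(Qₚ/Kₚ) = (8.314 J mol⁻¹ K⁻¹)(298 K) × ln(8190/1.1×10⁵)
   = (2.478 kJ/mol)(-2.598) = -6.44 kJ/mol
ΔG < 0, so the forward reaction is spontaneous (proceeds forward).

ΔG = -6.44 kJ/mol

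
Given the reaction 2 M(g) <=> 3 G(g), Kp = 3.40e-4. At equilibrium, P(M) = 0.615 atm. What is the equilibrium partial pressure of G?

P(G) = 0.0505 atm

At equilibrium, Kp = P(G)³ / P(M)² = 3.40e-4.
(P(G))³ / (0.615)² = 3.40e-4
P(G)³ = 1.29e-4 ⇒ P(G) = 0.0505 atm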